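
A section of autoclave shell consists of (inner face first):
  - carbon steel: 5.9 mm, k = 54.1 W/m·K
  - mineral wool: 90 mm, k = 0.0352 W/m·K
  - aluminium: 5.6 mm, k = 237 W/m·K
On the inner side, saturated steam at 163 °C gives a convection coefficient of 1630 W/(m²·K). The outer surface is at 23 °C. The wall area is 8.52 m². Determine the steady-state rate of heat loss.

Thermal resistances in series:
R_inner film = 1/(h_i·A) = 1/(1630×8.52) = 7.201×10^-5 K/W
R_carbon steel = L/(kA) = 0.0059/(54.1×8.52) = 1.28×10^-5 K/W
R_mineral wool = L/(kA) = 0.09/(0.0352×8.52) = 0.3001 K/W
R_aluminium = L/(kA) = 0.0056/(237×8.52) = 2.773×10^-6 K/W
R_total = 0.3002 K/W
Q = ΔT / R_total = 140 / 0.3002

Q ≈ 466 W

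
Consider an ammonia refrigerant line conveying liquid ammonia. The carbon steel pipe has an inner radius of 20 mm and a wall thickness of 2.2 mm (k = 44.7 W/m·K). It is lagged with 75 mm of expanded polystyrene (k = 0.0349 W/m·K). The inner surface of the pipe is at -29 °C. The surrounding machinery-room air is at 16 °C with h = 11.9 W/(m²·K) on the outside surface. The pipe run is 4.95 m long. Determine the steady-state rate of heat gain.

Treating each annulus and film as a series resistance:
R_carbon steel pipe wall = ln(22.2/20)/(2π×44.7×4.95) = 7.507×10^-5 K/W
R_expanded polystyrene = ln(97.2/22.2)/(2π×0.0349×4.95) = 1.36 K/W
R_outer film = 1/(h_o·2πr_oL) = 1/(11.9×2π×0.0972×4.95) = 0.0278 K/W
R_total = 1.388 K/W
Q = ΔT/R_total = 45/1.388

Q ≈ 32.4 W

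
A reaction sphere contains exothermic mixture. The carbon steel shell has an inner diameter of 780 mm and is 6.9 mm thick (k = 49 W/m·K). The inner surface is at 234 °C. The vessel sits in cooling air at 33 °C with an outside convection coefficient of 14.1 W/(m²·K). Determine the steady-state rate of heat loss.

For a spherical shell R = (1/r₁ − 1/r₂)/(4πk); film R = 1/(h·4πr²). In series:
R_carbon steel shell = (1/0.39 − 1/0.3969)/(4π×49) = 7.239×10^-5 K/W
R_outer film = 1/(h·4πr_o²) = 1/(14.1×4π×0.3969²) = 0.03583 K/W
R_total = 0.0359 K/W
Q = ΔT/R_total = 201/0.0359

Q ≈ 5600 W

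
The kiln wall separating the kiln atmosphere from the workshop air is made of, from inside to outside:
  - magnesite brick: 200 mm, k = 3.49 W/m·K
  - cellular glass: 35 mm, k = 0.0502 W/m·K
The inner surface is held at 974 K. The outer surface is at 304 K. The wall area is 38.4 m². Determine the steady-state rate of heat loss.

Q ≈ 34100 W

Treating each layer as a thermal resistance in series:
R_magnesite brick = L/(kA) = 0.2/(3.49×38.4) = 0.001492 K/W
R_cellular glass = L/(kA) = 0.035/(0.0502×38.4) = 0.01816 K/W
R_total = 0.01965 K/W
Q = ΔT / R_total = 670 / 0.01965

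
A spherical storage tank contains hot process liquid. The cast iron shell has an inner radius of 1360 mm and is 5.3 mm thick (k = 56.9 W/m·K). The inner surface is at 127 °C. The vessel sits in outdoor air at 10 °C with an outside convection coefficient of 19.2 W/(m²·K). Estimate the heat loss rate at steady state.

Q ≈ 52500 W

Spherical conduction: R = (1/r_in − 1/r_out)/(4πk) per layer; series-sum.
R_cast iron shell = (1/1.36 − 1/1.3653)/(4π×56.9) = 3.992×10^-6 K/W
R_outer film = 1/(h·4πr_o²) = 1/(19.2×4π×1.3653²) = 0.002223 K/W
R_total = 0.002227 K/W
Q = ΔT/R_total = 117/0.002227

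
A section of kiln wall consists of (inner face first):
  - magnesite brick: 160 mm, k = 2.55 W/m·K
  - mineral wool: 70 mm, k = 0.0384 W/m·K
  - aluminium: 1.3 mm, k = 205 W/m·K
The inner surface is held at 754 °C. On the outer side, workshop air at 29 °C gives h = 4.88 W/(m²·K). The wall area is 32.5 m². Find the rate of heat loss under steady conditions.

Thermal resistances in series:
R_magnesite brick = L/(kA) = 0.16/(2.55×32.5) = 0.001931 K/W
R_mineral wool = L/(kA) = 0.07/(0.0384×32.5) = 0.05609 K/W
R_aluminium = L/(kA) = 0.0013/(205×32.5) = 1.951×10^-7 K/W
R_outer film = 1/(h_o·A) = 1/(4.88×32.5) = 0.006305 K/W
R_total = 0.06433 K/W
Q = ΔT / R_total = 725 / 0.06433

Q ≈ 11300 W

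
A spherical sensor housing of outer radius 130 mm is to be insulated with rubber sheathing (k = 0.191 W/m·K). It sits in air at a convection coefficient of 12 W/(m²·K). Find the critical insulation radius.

r_cr ≈ 31.8 mm

For a sphere r_cr = 2k/h = 2×0.191/12
r_cr = 31.8 mm; since the bare radius (130 mm) is above r_cr, any added insulation will reduce heat loss.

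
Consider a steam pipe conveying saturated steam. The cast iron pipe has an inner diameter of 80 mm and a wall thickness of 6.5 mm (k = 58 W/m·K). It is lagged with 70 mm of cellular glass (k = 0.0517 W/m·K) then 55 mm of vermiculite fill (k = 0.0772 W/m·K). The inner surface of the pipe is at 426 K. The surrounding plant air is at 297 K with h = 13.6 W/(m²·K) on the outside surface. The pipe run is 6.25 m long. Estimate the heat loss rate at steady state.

Radial resistances (cylindrical: R_cond = ln(r_o/r_i)/(2πkL), R_conv = 1/(h·2πrL)):
R_cast iron pipe wall = ln(46.5/40)/(2π×58×6.25) = 6.611×10^-5 K/W
R_cellular glass = ln(116.5/46.5)/(2π×0.0517×6.25) = 0.4524 K/W
R_vermiculite fill = ln(171.5/116.5)/(2π×0.0772×6.25) = 0.1276 K/W
R_outer film = 1/(h_o·2πr_oL) = 1/(13.6×2π×0.1715×6.25) = 0.01092 K/W
R_total = 0.5909 K/W
Q = ΔT/R_total = 129/0.5909

Q ≈ 218 W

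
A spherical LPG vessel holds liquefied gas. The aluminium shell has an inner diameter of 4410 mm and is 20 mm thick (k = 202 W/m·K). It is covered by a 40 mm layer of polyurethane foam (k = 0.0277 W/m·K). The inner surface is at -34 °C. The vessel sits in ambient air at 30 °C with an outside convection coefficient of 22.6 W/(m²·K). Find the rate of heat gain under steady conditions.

Q ≈ 2720 W

Radial (spherical) resistances in series:
R_aluminium shell = (1/2.205 − 1/2.225)/(4π×202) = 1.606×10^-6 K/W
R_polyurethane foam = (1/2.225 − 1/2.265)/(4π×0.0277) = 0.0228 K/W
R_outer film = 1/(h·4πr_o²) = 1/(22.6×4π×2.265²) = 6.863×10^-4 K/W
R_total = 0.02349 K/W
Q = ΔT/R_total = 64/0.02349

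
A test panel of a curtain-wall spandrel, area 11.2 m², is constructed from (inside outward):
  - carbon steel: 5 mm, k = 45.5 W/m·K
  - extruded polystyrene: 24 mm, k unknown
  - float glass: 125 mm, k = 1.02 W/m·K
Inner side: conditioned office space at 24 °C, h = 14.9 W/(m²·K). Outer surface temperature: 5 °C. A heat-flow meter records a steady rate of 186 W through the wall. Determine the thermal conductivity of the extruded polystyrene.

Using the resistance-network approach (series):
R_inner film = 1/(h_i·A) = 1/(14.9×11.2) = 0.005992 K/W
R_carbon steel = L/(kA) = 0.005/(45.5×11.2) = 9.812×10^-6 K/W
R_float glass = L/(kA) = 0.125/(1.02×11.2) = 0.01094 K/W
Sum of known resistances R_other = 0.01694 K/W
Total R = ΔT/Q = 19/186 = 0.1022 K/W
R_extruded polystyrene = R_total − R_other = 0.08521 K/W
k = L/(R·A) = 0.024/(0.08521×11.2)

k ≈ 0.0251 W/(m·K)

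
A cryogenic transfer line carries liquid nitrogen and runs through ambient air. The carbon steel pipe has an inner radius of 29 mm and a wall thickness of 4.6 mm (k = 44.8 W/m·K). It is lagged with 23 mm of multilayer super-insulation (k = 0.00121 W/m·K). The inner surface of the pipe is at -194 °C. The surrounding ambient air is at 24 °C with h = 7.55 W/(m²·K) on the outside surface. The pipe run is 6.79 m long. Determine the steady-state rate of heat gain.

For a radial system each layer contributes R = ln(r_out/r_in)/(2πkL); films add R = 1/(hA).
R_carbon steel pipe wall = ln(33.6/29)/(2π×44.8×6.79) = 7.703×10^-5 K/W
R_multilayer super-insulation = ln(56.6/33.6)/(2π×0.00121×6.79) = 10.1 K/W
R_outer film = 1/(h_o·2πr_oL) = 1/(7.55×2π×0.0566×6.79) = 0.05485 K/W
R_total = 10.16 K/W
Q = ΔT/R_total = 218/10.16

Q ≈ 21.5 W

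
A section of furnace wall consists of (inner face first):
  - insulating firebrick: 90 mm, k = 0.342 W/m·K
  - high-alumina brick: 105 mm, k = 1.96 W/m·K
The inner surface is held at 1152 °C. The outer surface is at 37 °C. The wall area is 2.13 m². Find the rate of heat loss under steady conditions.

Model the wall as resistances in series:
R_insulating firebrick = L/(kA) = 0.09/(0.342×2.13) = 0.1235 K/W
R_high-alumina brick = L/(kA) = 0.105/(1.96×2.13) = 0.02515 K/W
R_total = 0.1487 K/W
Q = ΔT / R_total = 1115 / 0.1487

Q ≈ 7500 W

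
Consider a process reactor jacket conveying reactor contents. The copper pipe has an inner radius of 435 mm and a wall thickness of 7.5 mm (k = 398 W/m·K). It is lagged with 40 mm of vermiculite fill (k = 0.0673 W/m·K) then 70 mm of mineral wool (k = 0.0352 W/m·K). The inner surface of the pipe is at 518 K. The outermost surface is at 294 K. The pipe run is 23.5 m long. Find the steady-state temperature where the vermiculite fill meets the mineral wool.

T ≈ 462 K

Cylindrical conduction, so R = ln(r₂/r₁)/(2πkL) per layer, in series:
R_copper pipe wall = ln(442.5/435)/(2π×398×23.5) = 2.909×10^-7 K/W
R_vermiculite fill = ln(482.5/442.5)/(2π×0.0673×23.5) = 0.008709 K/W
R_mineral wool = ln(552.5/482.5)/(2π×0.0352×23.5) = 0.02607 K/W
R_total = 0.03477 K/W
Q = ΔT/R_total = 224/0.03477
Q = 6440 W
T_interface = T_inner − Q·ΣR(inner→interface) = 518 − 6440×0.008709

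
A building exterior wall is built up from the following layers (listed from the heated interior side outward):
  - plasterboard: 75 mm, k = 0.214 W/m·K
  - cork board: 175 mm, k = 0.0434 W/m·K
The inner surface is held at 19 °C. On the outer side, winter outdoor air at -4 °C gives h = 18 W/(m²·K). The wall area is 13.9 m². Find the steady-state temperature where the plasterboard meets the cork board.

Model the wall as resistances in series:
R_plasterboard = L/(kA) = 0.075/(0.214×13.9) = 0.02521 K/W
R_cork board = L/(kA) = 0.175/(0.0434×13.9) = 0.2901 K/W
R_outer film = 1/(h_o·A) = 1/(18×13.9) = 0.003997 K/W
R_total = 0.3193 K/W;  Q = ΔT/R_total = 23/0.3193 = 72.03 W
T_interface = T_inner − Q·ΣR(inner→interface) = 19 − 72×0.02521

T ≈ 17.2 °C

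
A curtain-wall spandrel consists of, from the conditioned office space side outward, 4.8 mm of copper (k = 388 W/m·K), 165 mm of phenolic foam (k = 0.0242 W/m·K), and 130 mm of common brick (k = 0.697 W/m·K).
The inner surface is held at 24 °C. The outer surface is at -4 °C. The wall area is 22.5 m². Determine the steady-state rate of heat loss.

Series thermal resistances:
R_copper = L/(kA) = 0.0048/(388×22.5) = 5.498×10^-7 K/W
R_phenolic foam = L/(kA) = 0.165/(0.0242×22.5) = 0.303 K/W
R_common brick = L/(kA) = 0.13/(0.697×22.5) = 0.008289 K/W
R_total = 0.3113 K/W
Q = ΔT / R_total = 28 / 0.3113

Q ≈ 89.9 W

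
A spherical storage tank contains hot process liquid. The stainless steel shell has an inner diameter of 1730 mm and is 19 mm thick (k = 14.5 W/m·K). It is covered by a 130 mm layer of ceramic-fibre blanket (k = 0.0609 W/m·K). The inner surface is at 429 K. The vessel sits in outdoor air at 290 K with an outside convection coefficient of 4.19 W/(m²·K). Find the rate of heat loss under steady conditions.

Q ≈ 668 W

Each spherical layer contributes R = (1/r_i − 1/r_o)/(4πk):
R_stainless steel shell = (1/0.865 − 1/0.884)/(4π×14.5) = 1.364×10^-4 K/W
R_ceramic-fibre blanket = (1/0.884 − 1/1.014)/(4π×0.0609) = 0.1895 K/W
R_outer film = 1/(h·4πr_o²) = 1/(4.19×4π×1.014²) = 0.01847 K/W
R_total = 0.2081 K/W
Q = ΔT/R_total = 139/0.2081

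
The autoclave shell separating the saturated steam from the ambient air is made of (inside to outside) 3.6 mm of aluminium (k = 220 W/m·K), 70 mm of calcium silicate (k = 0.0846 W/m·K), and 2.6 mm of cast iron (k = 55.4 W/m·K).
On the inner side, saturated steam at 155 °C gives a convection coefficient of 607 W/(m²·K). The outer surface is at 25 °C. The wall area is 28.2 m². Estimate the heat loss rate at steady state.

Q ≈ 4420 W

Series thermal resistances:
R_inner film = 1/(h_i·A) = 1/(607×28.2) = 5.842×10^-5 K/W
R_aluminium = L/(kA) = 0.0036/(220×28.2) = 5.803×10^-7 K/W
R_calcium silicate = L/(kA) = 0.07/(0.0846×28.2) = 0.02934 K/W
R_cast iron = L/(kA) = 0.0026/(55.4×28.2) = 1.664×10^-6 K/W
R_total = 0.0294 K/W
Q = ΔT / R_total = 130 / 0.0294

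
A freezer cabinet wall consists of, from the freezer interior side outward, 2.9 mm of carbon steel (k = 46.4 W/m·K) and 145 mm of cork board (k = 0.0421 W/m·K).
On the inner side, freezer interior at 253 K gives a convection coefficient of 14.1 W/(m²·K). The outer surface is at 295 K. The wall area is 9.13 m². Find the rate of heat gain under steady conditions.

Treating each layer as a thermal resistance in series:
R_inner film = 1/(h_i·A) = 1/(14.1×9.13) = 0.007768 K/W
R_carbon steel = L/(kA) = 0.0029/(46.4×9.13) = 6.846×10^-6 K/W
R_cork board = L/(kA) = 0.145/(0.0421×9.13) = 0.3772 K/W
R_total = 0.385 K/W
Q = ΔT / R_total = 42 / 0.385

Q ≈ 109 W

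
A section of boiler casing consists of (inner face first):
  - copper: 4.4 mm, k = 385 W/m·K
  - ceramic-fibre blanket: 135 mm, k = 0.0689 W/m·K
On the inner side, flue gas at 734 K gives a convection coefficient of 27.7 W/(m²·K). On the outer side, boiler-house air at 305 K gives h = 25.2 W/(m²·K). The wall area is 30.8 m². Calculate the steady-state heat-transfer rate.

Q ≈ 6490 W

Using the resistance-network approach (series):
R_inner film = 1/(h_i·A) = 1/(27.7×30.8) = 0.001172 K/W
R_copper = L/(kA) = 0.0044/(385×30.8) = 3.711×10^-7 K/W
R_ceramic-fibre blanket = L/(kA) = 0.135/(0.0689×30.8) = 0.06362 K/W
R_outer film = 1/(h_o·A) = 1/(25.2×30.8) = 0.001288 K/W
R_total = 0.06608 K/W
Q = ΔT / R_total = 429 / 0.06608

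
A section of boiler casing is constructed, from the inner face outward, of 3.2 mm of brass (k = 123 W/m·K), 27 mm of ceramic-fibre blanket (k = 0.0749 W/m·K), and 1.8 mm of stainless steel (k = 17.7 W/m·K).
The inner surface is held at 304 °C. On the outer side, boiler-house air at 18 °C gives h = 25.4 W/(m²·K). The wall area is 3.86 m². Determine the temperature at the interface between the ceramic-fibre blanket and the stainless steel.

Using the resistance-network approach (series):
R_brass = L/(kA) = 0.0032/(123×3.86) = 6.74×10^-6 K/W
R_ceramic-fibre blanket = L/(kA) = 0.027/(0.0749×3.86) = 0.09339 K/W
R_stainless steel = L/(kA) = 0.0018/(17.7×3.86) = 2.635×10^-5 K/W
R_outer film = 1/(h_o·A) = 1/(25.4×3.86) = 0.0102 K/W
R_total = 0.1036 K/W;  Q = ΔT/R_total = 286/0.1036 = 2760 W
T_interface = T_inner − Q·ΣR(inner→interface) = 304 − 2760×0.0934

T ≈ 46.2 °C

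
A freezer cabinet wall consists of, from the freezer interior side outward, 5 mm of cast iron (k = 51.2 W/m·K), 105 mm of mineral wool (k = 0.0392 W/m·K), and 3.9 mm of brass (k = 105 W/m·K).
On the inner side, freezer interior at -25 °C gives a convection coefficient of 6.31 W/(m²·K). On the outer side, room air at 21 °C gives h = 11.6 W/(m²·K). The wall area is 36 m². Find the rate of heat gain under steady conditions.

Q ≈ 566 W

Thermal resistances in series:
R_inner film = 1/(h_i·A) = 1/(6.31×36) = 0.004402 K/W
R_cast iron = L/(kA) = 0.005/(51.2×36) = 2.713×10^-6 K/W
R_mineral wool = L/(kA) = 0.105/(0.0392×36) = 0.0744 K/W
R_brass = L/(kA) = 0.0039/(105×36) = 1.032×10^-6 K/W
R_outer film = 1/(h_o·A) = 1/(11.6×36) = 0.002395 K/W
R_total = 0.08121 K/W
Q = ΔT / R_total = 46 / 0.08121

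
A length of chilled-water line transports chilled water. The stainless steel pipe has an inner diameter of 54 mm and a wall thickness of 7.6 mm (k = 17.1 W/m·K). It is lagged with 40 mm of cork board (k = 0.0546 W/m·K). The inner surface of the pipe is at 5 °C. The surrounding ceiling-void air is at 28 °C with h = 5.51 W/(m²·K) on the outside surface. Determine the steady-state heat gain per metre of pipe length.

Radial resistances (cylindrical: R_cond = ln(r_o/r_i)/(2πkL), R_conv = 1/(h·2πrL)):
R_stainless steel pipe wall = ln(34.6/27)/(2π×17.1×1) = 0.002308 K/W
R_cork board = ln(74.6/34.6)/(2π×0.0546×1) = 2.239 K/W
R_outer film = 1/(h_o·2πr_oL) = 1/(5.51×2π×0.0746×1) = 0.3872 K/W
R_total = 2.629 K/W
Q = ΔT/R_total = 23/2.629

q′ ≈ 8.75 W/m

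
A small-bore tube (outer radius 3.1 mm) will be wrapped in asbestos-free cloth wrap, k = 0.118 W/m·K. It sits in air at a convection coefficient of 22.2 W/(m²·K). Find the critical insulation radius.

For a cylinder r_cr = k/h = 0.118/22.2
r_cr = 5.32 mm; since the bare radius (3.1 mm) is below r_cr, adding a thin layer of insulation will *increase* heat loss.

r_cr ≈ 5.32 mm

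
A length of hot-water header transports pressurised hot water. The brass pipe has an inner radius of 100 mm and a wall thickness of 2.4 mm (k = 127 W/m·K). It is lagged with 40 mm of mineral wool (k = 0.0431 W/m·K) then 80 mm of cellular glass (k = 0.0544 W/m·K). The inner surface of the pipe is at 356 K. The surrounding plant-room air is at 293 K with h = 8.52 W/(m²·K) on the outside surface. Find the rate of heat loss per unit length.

Radial resistances (cylindrical: R_cond = ln(r_o/r_i)/(2πkL), R_conv = 1/(h·2πrL)):
R_brass pipe wall = ln(102.4/100)/(2π×127×1) = 2.972×10^-5 K/W
R_mineral wool = ln(142.4/102.4)/(2π×0.0431×1) = 1.218 K/W
R_cellular glass = ln(222.4/142.4)/(2π×0.0544×1) = 1.304 K/W
R_outer film = 1/(h_o·2πr_oL) = 1/(8.52×2π×0.2224×1) = 0.08399 K/W
R_total = 2.606 K/W
Q = ΔT/R_total = 63/2.606

q′ ≈ 24.2 W/m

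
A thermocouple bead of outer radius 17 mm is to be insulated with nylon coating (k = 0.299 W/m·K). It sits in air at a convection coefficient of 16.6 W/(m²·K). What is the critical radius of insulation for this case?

r_cr ≈ 36 mm

For a sphere r_cr = 2k/h = 2×0.299/16.6
r_cr = 36 mm; since the bare radius (17 mm) is below r_cr, adding a thin layer of insulation will *increase* heat loss.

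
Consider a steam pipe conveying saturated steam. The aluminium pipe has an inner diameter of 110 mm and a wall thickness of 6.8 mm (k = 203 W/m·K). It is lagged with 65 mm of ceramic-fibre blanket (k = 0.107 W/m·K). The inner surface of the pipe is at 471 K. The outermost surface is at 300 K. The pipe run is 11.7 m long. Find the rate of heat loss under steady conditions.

Cylindrical conduction, so R = ln(r₂/r₁)/(2πkL) per layer, in series:
R_aluminium pipe wall = ln(61.8/55)/(2π×203×11.7) = 7.811×10^-6 K/W
R_ceramic-fibre blanket = ln(126.8/61.8)/(2π×0.107×11.7) = 0.09137 K/W
R_total = 0.09138 K/W
Q = ΔT/R_total = 171/0.09138

Q ≈ 1870 W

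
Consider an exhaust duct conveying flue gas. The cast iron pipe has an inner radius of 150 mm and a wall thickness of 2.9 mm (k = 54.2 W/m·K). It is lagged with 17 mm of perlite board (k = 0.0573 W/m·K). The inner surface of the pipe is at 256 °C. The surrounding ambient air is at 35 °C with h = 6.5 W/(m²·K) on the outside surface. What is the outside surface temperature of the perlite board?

Per-layer cylindrical resistances, series-summed:
R_cast iron pipe wall = ln(152.9/150)/(2π×54.2×1) = 5.623×10^-5 K/W
R_perlite board = ln(169.9/152.9)/(2π×0.0573×1) = 0.2928 K/W
R_outer film = 1/(h_o·2πr_oL) = 1/(6.5×2π×0.1699×1) = 0.1441 K/W
R_total = 0.437 K/W
Q = ΔT/R_total = 221/0.437
Q = 506 W/m
T_interface = T_inner − Q·ΣR(inner→interface) = 256 − 506×0.2929

T ≈ 108 °C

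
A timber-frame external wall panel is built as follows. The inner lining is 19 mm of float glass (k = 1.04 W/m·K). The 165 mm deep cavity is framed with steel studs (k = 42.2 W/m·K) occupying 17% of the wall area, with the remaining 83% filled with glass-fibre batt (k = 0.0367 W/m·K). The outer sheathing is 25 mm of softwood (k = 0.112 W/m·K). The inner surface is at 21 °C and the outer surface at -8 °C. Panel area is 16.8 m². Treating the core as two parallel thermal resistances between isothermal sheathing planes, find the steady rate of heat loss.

Q ≈ 1840 W

Sheathing layers in series; stud and cavity paths in parallel between them.
R_inner = 0.019/(1.04×16.8) = 0.001087 K/W
R_stud  = 0.165/(42.2×0.17×16.8) = 0.001369 K/W
R_cav   = 0.165/(0.0367×0.83×16.8) = 0.3224 K/W
1/R_core = 1/R_stud + 1/R_cav → R_core = 0.001363 K/W
R_outer = 0.025/(0.112×16.8) = 0.01329 K/W
R_total = 0.01574 K/W
Q = ΔT/R_total = 29/0.01574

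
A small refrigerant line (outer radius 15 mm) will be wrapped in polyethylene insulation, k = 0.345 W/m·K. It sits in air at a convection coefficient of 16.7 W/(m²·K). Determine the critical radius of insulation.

r_cr ≈ 20.7 mm

For a cylinder r_cr = k/h = 0.345/16.7
r_cr = 20.7 mm; since the bare radius (15 mm) is below r_cr, adding a thin layer of insulation will *increase* heat loss.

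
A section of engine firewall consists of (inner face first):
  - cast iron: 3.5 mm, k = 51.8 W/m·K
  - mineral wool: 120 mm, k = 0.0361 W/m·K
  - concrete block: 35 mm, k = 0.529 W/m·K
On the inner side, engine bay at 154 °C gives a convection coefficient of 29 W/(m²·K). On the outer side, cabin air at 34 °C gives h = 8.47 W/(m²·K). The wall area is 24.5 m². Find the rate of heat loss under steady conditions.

Thermal resistances in series:
R_inner film = 1/(h_i·A) = 1/(29×24.5) = 0.001407 K/W
R_cast iron = L/(kA) = 0.0035/(51.8×24.5) = 2.758×10^-6 K/W
R_mineral wool = L/(kA) = 0.12/(0.0361×24.5) = 0.1357 K/W
R_concrete block = L/(kA) = 0.035/(0.529×24.5) = 0.002701 K/W
R_outer film = 1/(h_o·A) = 1/(8.47×24.5) = 0.004819 K/W
R_total = 0.1446 K/W
Q = ΔT / R_total = 120 / 0.1446

Q ≈ 830 W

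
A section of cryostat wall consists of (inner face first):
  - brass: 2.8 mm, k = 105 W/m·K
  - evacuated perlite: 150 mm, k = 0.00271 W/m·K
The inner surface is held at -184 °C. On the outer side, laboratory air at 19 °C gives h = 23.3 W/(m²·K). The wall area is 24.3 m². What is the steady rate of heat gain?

Q ≈ 89.1 W

Using the resistance-network approach (series):
R_brass = L/(kA) = 0.0028/(105×24.3) = 1.097×10^-6 K/W
R_evacuated perlite = L/(kA) = 0.15/(0.00271×24.3) = 2.278 K/W
R_outer film = 1/(h_o·A) = 1/(23.3×24.3) = 0.001766 K/W
R_total = 2.28 K/W
Q = ΔT / R_total = 203 / 2.28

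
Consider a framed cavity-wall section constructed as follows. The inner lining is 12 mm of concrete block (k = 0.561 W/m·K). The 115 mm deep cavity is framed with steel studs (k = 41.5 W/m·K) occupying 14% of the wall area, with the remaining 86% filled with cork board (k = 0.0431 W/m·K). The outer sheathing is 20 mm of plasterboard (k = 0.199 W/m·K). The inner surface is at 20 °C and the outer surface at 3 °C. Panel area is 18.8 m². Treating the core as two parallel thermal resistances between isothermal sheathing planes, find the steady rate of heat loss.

Q ≈ 2260 W

Sheathing layers in series; stud and cavity paths in parallel between them.
R_inner = 0.012/(0.561×18.8) = 0.001138 K/W
R_stud  = 0.115/(41.5×0.14×18.8) = 0.001053 K/W
R_cav   = 0.115/(0.0431×0.86×18.8) = 0.165 K/W
1/R_core = 1/R_stud + 1/R_cav → R_core = 0.001046 K/W
R_outer = 0.02/(0.199×18.8) = 0.005346 K/W
R_total = 0.00753 K/W
Q = ΔT/R_total = 17/0.00753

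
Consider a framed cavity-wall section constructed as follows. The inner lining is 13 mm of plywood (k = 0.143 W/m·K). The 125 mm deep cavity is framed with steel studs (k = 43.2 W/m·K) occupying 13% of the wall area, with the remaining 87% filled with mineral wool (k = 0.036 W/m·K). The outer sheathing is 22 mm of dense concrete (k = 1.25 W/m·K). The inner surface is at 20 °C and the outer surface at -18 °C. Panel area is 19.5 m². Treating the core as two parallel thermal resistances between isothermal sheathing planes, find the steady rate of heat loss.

Sheathing layers in series; stud and cavity paths in parallel between them.
R_inner = 0.013/(0.143×19.5) = 0.004662 K/W
R_stud  = 0.125/(43.2×0.13×19.5) = 0.001141 K/W
R_cav   = 0.125/(0.036×0.87×19.5) = 0.2047 K/W
1/R_core = 1/R_stud + 1/R_cav → R_core = 0.001135 K/W
R_outer = 0.022/(1.25×19.5) = 9.026×10^-4 K/W
R_total = 0.0067 K/W
Q = ΔT/R_total = 38/0.0067

Q ≈ 5670 W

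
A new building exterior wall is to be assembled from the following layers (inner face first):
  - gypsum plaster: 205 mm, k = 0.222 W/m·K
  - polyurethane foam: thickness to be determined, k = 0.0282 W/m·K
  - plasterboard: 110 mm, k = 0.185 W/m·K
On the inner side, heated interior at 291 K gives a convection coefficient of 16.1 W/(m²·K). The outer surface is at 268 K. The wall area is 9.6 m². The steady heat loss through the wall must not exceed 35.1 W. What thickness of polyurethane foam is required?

Thermal resistances in series:
R_inner film = 1/(h_i·A) = 1/(16.1×9.6) = 0.00647 K/W
R_gypsum plaster = L/(kA) = 0.205/(0.222×9.6) = 0.09619 K/W
R_plasterboard = L/(kA) = 0.11/(0.185×9.6) = 0.06194 K/W
Sum of the known resistances R_other = 0.1646 K/W
Required total resistance R_tot = ΔT/Q_allow = 23/35.1 = 0.6553 K/W
R_polyurethane foam = R_tot − R_other = 0.4907 K/W
L = R·k·A = 0.4907×0.0282×9.6

L ≈ 133 mm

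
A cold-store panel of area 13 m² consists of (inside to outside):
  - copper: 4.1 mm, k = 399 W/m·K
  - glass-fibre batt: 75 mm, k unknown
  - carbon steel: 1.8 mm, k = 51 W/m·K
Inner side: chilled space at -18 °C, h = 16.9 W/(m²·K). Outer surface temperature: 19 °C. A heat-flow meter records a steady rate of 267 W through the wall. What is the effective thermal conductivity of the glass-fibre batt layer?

Treating each layer as a thermal resistance in series:
R_inner film = 1/(h_i·A) = 1/(16.9×13) = 0.004552 K/W
R_copper = L/(kA) = 0.0041/(399×13) = 7.904×10^-7 K/W
R_carbon steel = L/(kA) = 0.0018/(51×13) = 2.715×10^-6 K/W
Sum of known resistances R_other = 0.004555 K/W
Total R = ΔT/Q = 37/267 = 0.1386 K/W
R_glass-fibre batt = R_total − R_other = 0.134 K/W
k = L/(R·A) = 0.075/(0.134×13)

k ≈ 0.043 W/(m·K)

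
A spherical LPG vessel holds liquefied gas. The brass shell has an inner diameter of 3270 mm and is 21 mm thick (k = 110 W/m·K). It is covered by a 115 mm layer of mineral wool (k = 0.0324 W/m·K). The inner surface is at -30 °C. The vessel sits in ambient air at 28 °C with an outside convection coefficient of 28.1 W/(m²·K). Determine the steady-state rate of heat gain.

Q ≈ 597 W

Spherical conduction: R = (1/r_in − 1/r_out)/(4πk) per layer; series-sum.
R_brass shell = (1/1.635 − 1/1.656)/(4π×110) = 5.611×10^-6 K/W
R_mineral wool = (1/1.656 − 1/1.771)/(4π×0.0324) = 0.09631 K/W
R_outer film = 1/(h·4πr_o²) = 1/(28.1×4π×1.771²) = 9.029×10^-4 K/W
R_total = 0.09722 K/W
Q = ΔT/R_total = 58/0.09722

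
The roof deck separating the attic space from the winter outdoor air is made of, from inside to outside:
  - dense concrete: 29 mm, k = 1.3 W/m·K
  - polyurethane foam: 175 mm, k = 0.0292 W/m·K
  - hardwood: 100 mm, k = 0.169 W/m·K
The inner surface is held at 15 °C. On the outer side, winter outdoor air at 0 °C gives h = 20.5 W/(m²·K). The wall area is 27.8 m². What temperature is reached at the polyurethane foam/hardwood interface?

Using the resistance-network approach (series):
R_dense concrete = L/(kA) = 0.029/(1.3×27.8) = 8.024×10^-4 K/W
R_polyurethane foam = L/(kA) = 0.175/(0.0292×27.8) = 0.2156 K/W
R_hardwood = L/(kA) = 0.1/(0.169×27.8) = 0.02128 K/W
R_outer film = 1/(h_o·A) = 1/(20.5×27.8) = 0.001755 K/W
R_total = 0.2394 K/W;  Q = ΔT/R_total = 15/0.2394 = 62.65 W
T_interface = T_inner − Q·ΣR(inner→interface) = 15 − 62.7×0.2164

T ≈ 1.44 °C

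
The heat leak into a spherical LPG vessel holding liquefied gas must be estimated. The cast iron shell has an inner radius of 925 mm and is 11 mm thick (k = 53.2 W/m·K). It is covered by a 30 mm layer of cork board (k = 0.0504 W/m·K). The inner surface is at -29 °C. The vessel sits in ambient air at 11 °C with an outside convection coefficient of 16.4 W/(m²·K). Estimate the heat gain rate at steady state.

Q ≈ 694 W

Radial (spherical) resistances in series:
R_cast iron shell = (1/0.925 − 1/0.936)/(4π×53.2) = 1.9×10^-5 K/W
R_cork board = (1/0.936 − 1/0.966)/(4π×0.0504) = 0.05239 K/W
R_outer film = 1/(h·4πr_o²) = 1/(16.4×4π×0.966²) = 0.0052 K/W
R_total = 0.05761 K/W
Q = ΔT/R_total = 40/0.05761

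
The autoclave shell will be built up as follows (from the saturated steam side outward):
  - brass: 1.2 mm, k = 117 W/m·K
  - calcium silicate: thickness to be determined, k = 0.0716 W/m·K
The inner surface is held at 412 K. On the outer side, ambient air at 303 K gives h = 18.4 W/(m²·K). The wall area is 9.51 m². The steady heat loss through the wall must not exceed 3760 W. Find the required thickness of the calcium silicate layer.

Treating each layer as a thermal resistance in series:
R_brass = L/(kA) = 0.0012/(117×9.51) = 1.078×10^-6 K/W
R_outer film = 1/(h_o·A) = 1/(18.4×9.51) = 0.005715 K/W
Sum of the known resistances R_other = 0.005716 K/W
Required total resistance R_tot = ΔT/Q_allow = 109/3760 = 0.02899 K/W
R_calcium silicate = R_tot − R_other = 0.02327 K/W
L = R·k·A = 0.02327×0.0716×9.51

L ≈ 15.8 mm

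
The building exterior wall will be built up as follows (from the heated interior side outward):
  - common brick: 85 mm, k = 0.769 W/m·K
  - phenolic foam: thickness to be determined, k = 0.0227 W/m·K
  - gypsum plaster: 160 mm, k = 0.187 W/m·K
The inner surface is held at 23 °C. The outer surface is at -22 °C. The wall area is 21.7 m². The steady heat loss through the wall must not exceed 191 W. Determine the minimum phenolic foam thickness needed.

L ≈ 94.1 mm

Using the resistance-network approach (series):
R_common brick = L/(kA) = 0.085/(0.769×21.7) = 0.005094 K/W
R_gypsum plaster = L/(kA) = 0.16/(0.187×21.7) = 0.03943 K/W
Sum of the known resistances R_other = 0.04452 K/W
Required total resistance R_tot = ΔT/Q_allow = 45/191 = 0.2356 K/W
R_phenolic foam = R_tot − R_other = 0.1911 K/W
L = R·k·A = 0.1911×0.0227×21.7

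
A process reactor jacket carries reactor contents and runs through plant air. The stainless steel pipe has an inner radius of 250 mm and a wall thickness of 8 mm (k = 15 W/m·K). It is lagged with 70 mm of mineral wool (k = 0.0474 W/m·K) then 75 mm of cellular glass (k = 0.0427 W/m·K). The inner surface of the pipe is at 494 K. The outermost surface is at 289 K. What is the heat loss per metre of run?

q′ ≈ 130 W/m

For a radial system each layer contributes R = ln(r_out/r_in)/(2πkL); films add R = 1/(hA).
R_stainless steel pipe wall = ln(258/250)/(2π×15×1) = 3.342×10^-4 K/W
R_mineral wool = ln(328/258)/(2π×0.0474×1) = 0.806 K/W
R_cellular glass = ln(403/328)/(2π×0.0427×1) = 0.7675 K/W
R_total = 1.574 K/W
Q = ΔT/R_total = 205/1.574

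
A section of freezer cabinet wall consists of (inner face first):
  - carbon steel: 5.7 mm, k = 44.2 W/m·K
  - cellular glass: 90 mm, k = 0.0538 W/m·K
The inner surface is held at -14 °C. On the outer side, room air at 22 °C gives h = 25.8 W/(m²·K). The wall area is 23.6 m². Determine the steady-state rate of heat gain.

Q ≈ 496 W

Using the resistance-network approach (series):
R_carbon steel = L/(kA) = 0.0057/(44.2×23.6) = 5.464×10^-6 K/W
R_cellular glass = L/(kA) = 0.09/(0.0538×23.6) = 0.07088 K/W
R_outer film = 1/(h_o·A) = 1/(25.8×23.6) = 0.001642 K/W
R_total = 0.07253 K/W
Q = ΔT / R_total = 36 / 0.07253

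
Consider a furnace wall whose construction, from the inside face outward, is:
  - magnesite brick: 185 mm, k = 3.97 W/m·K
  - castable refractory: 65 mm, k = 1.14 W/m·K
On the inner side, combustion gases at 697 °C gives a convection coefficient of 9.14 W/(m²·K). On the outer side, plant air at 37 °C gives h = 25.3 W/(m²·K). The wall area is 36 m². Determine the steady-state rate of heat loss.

Using the resistance-network approach (series):
R_inner film = 1/(h_i·A) = 1/(9.14×36) = 0.003039 K/W
R_magnesite brick = L/(kA) = 0.185/(3.97×36) = 0.001294 K/W
R_castable refractory = L/(kA) = 0.065/(1.14×36) = 0.001584 K/W
R_outer film = 1/(h_o·A) = 1/(25.3×36) = 0.001098 K/W
R_total = 0.007015 K/W
Q = ΔT / R_total = 660 / 0.007015

Q ≈ 94100 W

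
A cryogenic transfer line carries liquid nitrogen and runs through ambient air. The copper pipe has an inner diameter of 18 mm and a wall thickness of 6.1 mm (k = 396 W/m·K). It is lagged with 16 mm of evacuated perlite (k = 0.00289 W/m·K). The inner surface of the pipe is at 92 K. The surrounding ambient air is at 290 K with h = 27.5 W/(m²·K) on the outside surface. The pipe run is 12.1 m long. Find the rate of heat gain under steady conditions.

Q ≈ 59.9 W

Per-layer cylindrical resistances, series-summed:
R_copper pipe wall = ln(15.1/9)/(2π×396×12.1) = 1.719×10^-5 K/W
R_evacuated perlite = ln(31.1/15.1)/(2π×0.00289×12.1) = 3.288 K/W
R_outer film = 1/(h_o·2πr_oL) = 1/(27.5×2π×0.0311×12.1) = 0.01538 K/W
R_total = 3.304 K/W
Q = ΔT/R_total = 198/3.304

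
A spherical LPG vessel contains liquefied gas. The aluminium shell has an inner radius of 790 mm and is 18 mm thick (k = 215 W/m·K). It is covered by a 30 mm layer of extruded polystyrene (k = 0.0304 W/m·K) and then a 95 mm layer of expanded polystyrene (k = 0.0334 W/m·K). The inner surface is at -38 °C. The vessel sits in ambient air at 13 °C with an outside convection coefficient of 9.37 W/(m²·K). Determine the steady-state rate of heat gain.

Q ≈ 123 W

Radial (spherical) resistances in series:
R_aluminium shell = (1/0.79 − 1/0.808)/(4π×215) = 1.044×10^-5 K/W
R_extruded polystyrene = (1/0.808 − 1/0.838)/(4π×0.0304) = 0.116 K/W
R_expanded polystyrene = (1/0.838 − 1/0.933)/(4π×0.0334) = 0.2895 K/W
R_outer film = 1/(h·4πr_o²) = 1/(9.37×4π×0.933²) = 0.009756 K/W
R_total = 0.4152 K/W
Q = ΔT/R_total = 51/0.4152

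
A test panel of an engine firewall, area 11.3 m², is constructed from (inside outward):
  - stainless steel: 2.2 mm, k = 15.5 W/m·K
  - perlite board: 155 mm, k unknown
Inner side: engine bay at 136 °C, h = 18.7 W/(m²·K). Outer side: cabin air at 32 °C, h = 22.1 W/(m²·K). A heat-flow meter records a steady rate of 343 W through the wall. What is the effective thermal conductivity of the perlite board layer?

k ≈ 0.0466 W/(m·K)

Model the wall as resistances in series:
R_inner film = 1/(h_i·A) = 1/(18.7×11.3) = 0.004732 K/W
R_stainless steel = L/(kA) = 0.0022/(15.5×11.3) = 1.256×10^-5 K/W
R_outer film = 1/(h_o·A) = 1/(22.1×11.3) = 0.004004 K/W
Sum of known resistances R_other = 0.008749 K/W
Total R = ΔT/Q = 104/343 = 0.3032 K/W
R_perlite board = R_total − R_other = 0.2945 K/W
k = L/(R·A) = 0.155/(0.2945×11.3)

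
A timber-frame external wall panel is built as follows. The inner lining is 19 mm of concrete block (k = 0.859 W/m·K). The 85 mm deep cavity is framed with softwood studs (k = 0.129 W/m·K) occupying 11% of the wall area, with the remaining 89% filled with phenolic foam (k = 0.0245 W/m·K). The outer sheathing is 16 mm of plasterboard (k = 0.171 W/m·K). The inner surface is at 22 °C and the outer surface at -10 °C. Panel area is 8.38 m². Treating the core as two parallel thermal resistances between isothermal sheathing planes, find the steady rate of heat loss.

Sheathing layers in series; stud and cavity paths in parallel between them.
R_inner = 0.019/(0.859×8.38) = 0.002639 K/W
R_stud  = 0.085/(0.129×0.11×8.38) = 0.7148 K/W
R_cav   = 0.085/(0.0245×0.89×8.38) = 0.4652 K/W
1/R_core = 1/R_stud + 1/R_cav → R_core = 0.2818 K/W
R_outer = 0.016/(0.171×8.38) = 0.01117 K/W
R_total = 0.2956 K/W
Q = ΔT/R_total = 32/0.2956

Q ≈ 108 W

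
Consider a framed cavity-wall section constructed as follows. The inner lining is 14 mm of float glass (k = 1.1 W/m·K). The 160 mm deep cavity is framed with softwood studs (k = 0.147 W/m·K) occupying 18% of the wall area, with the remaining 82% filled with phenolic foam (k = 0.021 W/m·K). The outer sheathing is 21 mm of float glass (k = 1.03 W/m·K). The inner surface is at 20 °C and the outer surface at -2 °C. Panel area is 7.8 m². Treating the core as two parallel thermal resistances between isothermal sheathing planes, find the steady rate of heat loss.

Q ≈ 46.4 W

Sheathing layers in series; stud and cavity paths in parallel between them.
R_inner = 0.014/(1.1×7.8) = 0.001632 K/W
R_stud  = 0.16/(0.147×0.18×7.8) = 0.7752 K/W
R_cav   = 0.16/(0.021×0.82×7.8) = 1.191 K/W
1/R_core = 1/R_stud + 1/R_cav → R_core = 0.4696 K/W
R_outer = 0.021/(1.03×7.8) = 0.002614 K/W
R_total = 0.4739 K/W
Q = ΔT/R_total = 22/0.4739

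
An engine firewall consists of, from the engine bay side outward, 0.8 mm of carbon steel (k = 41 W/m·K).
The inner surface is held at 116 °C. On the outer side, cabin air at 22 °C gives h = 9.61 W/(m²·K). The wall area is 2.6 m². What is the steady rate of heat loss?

Thermal resistances in series:
R_carbon steel = L/(kA) = 0.0008/(41×2.6) = 7.505×10^-6 K/W
R_outer film = 1/(h_o·A) = 1/(9.61×2.6) = 0.04002 K/W
R_total = 0.04003 K/W
Q = ΔT / R_total = 94 / 0.04003

Q ≈ 2350 W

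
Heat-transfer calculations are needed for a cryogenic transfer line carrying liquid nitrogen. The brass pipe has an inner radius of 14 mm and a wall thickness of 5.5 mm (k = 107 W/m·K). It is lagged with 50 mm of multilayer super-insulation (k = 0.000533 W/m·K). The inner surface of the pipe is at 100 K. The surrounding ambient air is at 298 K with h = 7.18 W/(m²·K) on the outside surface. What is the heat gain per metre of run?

q′ ≈ 0.521 W/m

Cylindrical conduction, so R = ln(r₂/r₁)/(2πkL) per layer, in series:
R_brass pipe wall = ln(19.5/14)/(2π×107×1) = 4.929×10^-4 K/W
R_multilayer super-insulation = ln(69.5/19.5)/(2π×0.000533×1) = 379.5 K/W
R_outer film = 1/(h_o·2πr_oL) = 1/(7.18×2π×0.0695×1) = 0.3189 K/W
R_total = 379.8 K/W
Q = ΔT/R_total = 198/379.8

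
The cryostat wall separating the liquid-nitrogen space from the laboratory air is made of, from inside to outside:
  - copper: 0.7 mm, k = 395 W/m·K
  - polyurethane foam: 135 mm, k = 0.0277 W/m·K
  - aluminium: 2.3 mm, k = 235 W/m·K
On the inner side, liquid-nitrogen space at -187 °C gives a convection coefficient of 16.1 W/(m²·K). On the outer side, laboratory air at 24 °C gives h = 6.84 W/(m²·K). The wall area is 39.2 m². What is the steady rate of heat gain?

Series thermal resistances:
R_inner film = 1/(h_i·A) = 1/(16.1×39.2) = 0.001584 K/W
R_copper = L/(kA) = 0.0007/(395×39.2) = 4.521×10^-8 K/W
R_polyurethane foam = L/(kA) = 0.135/(0.0277×39.2) = 0.1243 K/W
R_aluminium = L/(kA) = 0.0023/(235×39.2) = 2.497×10^-7 K/W
R_outer film = 1/(h_o·A) = 1/(6.84×39.2) = 0.00373 K/W
R_total = 0.1296 K/W
Q = ΔT / R_total = 211 / 0.1296

Q ≈ 1630 W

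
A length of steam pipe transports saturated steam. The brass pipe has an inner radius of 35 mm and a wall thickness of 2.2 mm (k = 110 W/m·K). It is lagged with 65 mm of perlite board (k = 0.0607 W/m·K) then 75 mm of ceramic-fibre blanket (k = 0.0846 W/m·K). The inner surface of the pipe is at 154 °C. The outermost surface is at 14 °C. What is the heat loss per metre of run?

For a radial system each layer contributes R = ln(r_out/r_in)/(2πkL); films add R = 1/(hA).
R_brass pipe wall = ln(37.2/35)/(2π×110×1) = 8.82×10^-5 K/W
R_perlite board = ln(102.2/37.2)/(2π×0.0607×1) = 2.65 K/W
R_ceramic-fibre blanket = ln(177.2/102.2)/(2π×0.0846×1) = 1.035 K/W
R_total = 3.685 K/W
Q = ΔT/R_total = 140/3.685

q′ ≈ 38 W/m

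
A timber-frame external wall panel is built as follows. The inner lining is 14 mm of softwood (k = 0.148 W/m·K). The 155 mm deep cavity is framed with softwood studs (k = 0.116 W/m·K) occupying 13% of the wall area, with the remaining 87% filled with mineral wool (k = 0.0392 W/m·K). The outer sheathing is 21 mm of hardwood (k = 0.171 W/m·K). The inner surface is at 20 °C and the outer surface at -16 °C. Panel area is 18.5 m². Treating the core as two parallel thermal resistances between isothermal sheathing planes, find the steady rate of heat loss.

Q ≈ 198 W

Sheathing layers in series; stud and cavity paths in parallel between them.
R_inner = 0.014/(0.148×18.5) = 0.005113 K/W
R_stud  = 0.155/(0.116×0.13×18.5) = 0.5556 K/W
R_cav   = 0.155/(0.0392×0.87×18.5) = 0.2457 K/W
1/R_core = 1/R_stud + 1/R_cav → R_core = 0.1703 K/W
R_outer = 0.021/(0.171×18.5) = 0.006638 K/W
R_total = 0.1821 K/W
Q = ΔT/R_total = 36/0.1821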